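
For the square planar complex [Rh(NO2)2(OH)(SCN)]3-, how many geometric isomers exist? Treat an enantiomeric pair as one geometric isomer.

2

A square has two trans pairs of vertices; adjacent vertices are cis.
Systematic placement gives 2 geometric isomers: NO2 cis; NO2 trans.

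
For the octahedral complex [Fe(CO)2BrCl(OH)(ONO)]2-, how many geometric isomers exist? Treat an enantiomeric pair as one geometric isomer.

In an octahedral complex each vertex has one trans partner and four cis neighbours.
Systematic enumeration (placing each ligand type in turn and discarding arrangements equivalent by rotation or reflection) gives 9 geometric isomers.

9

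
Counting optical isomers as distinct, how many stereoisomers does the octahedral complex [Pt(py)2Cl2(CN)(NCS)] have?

8

Systematic placement gives 6 geometric isomers: py trans, Cl cis; py cis, Cl cis (3 arrangements, 2 chiral); py trans, Cl trans; py cis, Cl trans.
Of these, 2 lack any improper symmetry element and so occur as enantiomeric pairs, giving 6 + 2 = 8 stereoisomers in total.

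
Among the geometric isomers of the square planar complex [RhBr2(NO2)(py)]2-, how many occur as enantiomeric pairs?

0

A square has two trans pairs of vertices; adjacent vertices are cis.
The distinct arrangements are (2 in all): Br cis; Br trans.
Each arrangement has an internal mirror plane or centre of symmetry, so none is chiral.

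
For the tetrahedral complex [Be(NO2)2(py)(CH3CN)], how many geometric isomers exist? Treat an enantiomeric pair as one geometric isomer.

1

Only one geometric arrangement is possible.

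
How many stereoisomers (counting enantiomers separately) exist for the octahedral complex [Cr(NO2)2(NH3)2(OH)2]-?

The six octahedral sites form three mutually perpendicular trans pairs.
Working through the distinct placements yields 5 geometric isomers: NO2 trans, NH3 trans, OH trans; NO2 cis, NH3 trans, OH cis; NO2 cis, NH3 cis, OH trans; NO2 cis, NH3 cis, OH cis (chiral); NO2 trans, NH3 cis, OH cis.
One of these lacks any improper symmetry element and so occurs as an enantiomeric pair, giving 5 + 1 = 6 stereoisomers in total.

6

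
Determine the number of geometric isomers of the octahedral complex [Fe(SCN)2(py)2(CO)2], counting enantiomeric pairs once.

There are 5 geometric isomers: SCN trans, py trans, CO trans; SCN cis, py cis, CO trans; SCN cis, py trans, CO cis; SCN cis, py cis, CO cis (chiral); SCN trans, py cis, CO cis.

5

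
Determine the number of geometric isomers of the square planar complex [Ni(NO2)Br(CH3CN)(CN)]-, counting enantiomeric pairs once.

A square has two trans pairs of vertices; adjacent vertices are cis.
There are 3 geometric isomers: (Br/CN trans, CH3CN/NO2 trans); (Br/NO2 trans, CH3CN/CN trans); (Br/CH3CN trans, CN/NO2 trans).

3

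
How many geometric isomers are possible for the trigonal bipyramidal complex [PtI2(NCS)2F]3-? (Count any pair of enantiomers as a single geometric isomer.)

In a trigonal bipyramid the two axial positions differ from the three equatorial ones.
Systematic enumeration (placing each ligand type in turn and discarding arrangements equivalent by rotation or reflection) gives 5 geometric isomers.

5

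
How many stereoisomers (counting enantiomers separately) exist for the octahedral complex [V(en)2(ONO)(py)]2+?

3

An octahedron has six vertices in three trans pairs; every non-trans pair is cis.
Each en is bidentate and must span two cis positions.
Working through the distinct placements yields 2 geometric isomers: ONO and py mutually cis (chiral); ONO and py mutually trans.
One of these lacks any improper symmetry element and so occurs as an enantiomeric pair, giving 2 + 1 = 3 stereoisomers in total.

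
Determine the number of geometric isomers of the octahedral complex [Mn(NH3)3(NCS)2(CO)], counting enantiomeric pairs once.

In an octahedral complex each vertex has one trans partner and four cis neighbours.
There are 3 geometric isomers: NH3 mer, NCS cis; NH3 mer, NCS trans; NH3 fac, NCS cis.

3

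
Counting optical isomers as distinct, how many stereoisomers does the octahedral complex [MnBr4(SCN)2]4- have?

2

The six octahedral sites form three mutually perpendicular trans pairs.
Systematic placement gives 2 geometric isomers: SCN trans; SCN cis.
Each arrangement has an internal mirror plane or centre of symmetry, so none is chiral.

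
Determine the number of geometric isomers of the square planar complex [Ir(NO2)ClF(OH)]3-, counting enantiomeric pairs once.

In a square planar complex each vertex has one trans partner and two cis neighbours.
Systematic placement gives 3 geometric isomers: (Cl/NO2 trans, F/OH trans); (Cl/OH trans, F/NO2 trans); (Cl/F trans, NO2/OH trans).

3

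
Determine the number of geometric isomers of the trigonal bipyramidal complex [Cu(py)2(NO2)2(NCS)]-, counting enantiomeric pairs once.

In a trigonal bipyramid the two axial positions differ from the three equatorial ones.
Exhaustive case analysis gives 5 geometric isomers.

5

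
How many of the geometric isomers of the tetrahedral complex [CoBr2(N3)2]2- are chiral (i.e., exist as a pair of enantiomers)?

0

Only one geometric arrangement is possible.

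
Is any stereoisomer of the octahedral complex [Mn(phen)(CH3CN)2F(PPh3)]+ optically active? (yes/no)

An octahedron has six vertices in three trans pairs; every non-trans pair is cis.
Each phen is bidentate and must span two cis positions.
There are 4 geometric isomers: CH3CN trans; CH3CN cis (3 arrangements, 2 chiral).
Of these, 2 lack any improper symmetry element and so occur as enantiomeric pairs, giving 4 + 2 = 6 stereoisomers in total.

yes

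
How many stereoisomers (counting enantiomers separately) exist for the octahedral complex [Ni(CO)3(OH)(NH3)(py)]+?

An octahedron has six vertices in three trans pairs; every non-trans pair is cis.
The distinct arrangements are (4 in all): CO mer (3 arrangements); CO fac (chiral).
One of these lacks any improper symmetry element and so occurs as an enantiomeric pair, giving 4 + 1 = 5 stereoisomers in total.

5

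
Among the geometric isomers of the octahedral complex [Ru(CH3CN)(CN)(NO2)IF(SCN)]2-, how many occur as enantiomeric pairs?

The six octahedral sites form three mutually perpendicular trans pairs.
Systematic enumeration (placing each ligand type in turn and discarding arrangements equivalent by rotation or reflection) gives 15 geometric isomers.
Of these, 15 lack any improper symmetry element and so occur as enantiomeric pairs, giving 15 + 15 = 30 stereoisomers in total.

15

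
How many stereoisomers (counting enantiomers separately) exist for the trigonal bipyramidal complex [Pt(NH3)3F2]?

In a trigonal bipyramid the two axial positions differ from the three equatorial ones.
Systematic placement gives 3 geometric isomers: F both axial; F one axial, one equatorial; F both equatorial.
Each arrangement has an internal mirror plane or centre of symmetry, so none is chiral.

3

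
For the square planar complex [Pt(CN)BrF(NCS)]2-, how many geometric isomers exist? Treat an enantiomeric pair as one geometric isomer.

In a square planar complex each vertex has one trans partner and two cis neighbours.
Systematic placement gives 3 geometric isomers: (Br/F trans, CN/NCS trans); (Br/NCS trans, CN/F trans); (Br/CN trans, F/NCS trans).

3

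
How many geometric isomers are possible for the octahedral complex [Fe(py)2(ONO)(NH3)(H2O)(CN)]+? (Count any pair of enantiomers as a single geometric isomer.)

9

In an octahedral complex each vertex has one trans partner and four cis neighbours.
Systematic enumeration (placing each ligand type in turn and discarding arrangements equivalent by rotation or reflection) gives 9 geometric isomers.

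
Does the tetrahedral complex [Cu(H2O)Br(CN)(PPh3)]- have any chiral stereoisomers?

In a tetrahedral complex all four positions are equivalent and every pair of ligands is adjacent — there is no cis/trans distinction.
Only one geometric arrangement is possible; it has no improper symmetry element, so it exists as a pair of enantiomers (2 stereoisomers).

yes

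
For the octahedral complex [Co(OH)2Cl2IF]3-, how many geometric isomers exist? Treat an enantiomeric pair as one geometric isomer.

6

In an octahedral complex each vertex has one trans partner and four cis neighbours.
Systematic placement gives 6 geometric isomers: OH trans, Cl trans; OH cis, Cl trans; OH trans, Cl cis; OH cis, Cl cis (3 arrangements, 2 chiral).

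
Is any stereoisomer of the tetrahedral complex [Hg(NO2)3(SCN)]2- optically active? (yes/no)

In a tetrahedral complex all four positions are equivalent and every pair of ligands is adjacent — there is no cis/trans distinction.
Only one geometric arrangement is possible.

no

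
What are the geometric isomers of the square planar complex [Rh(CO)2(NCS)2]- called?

A square has two trans pairs of vertices; adjacent vertices are cis.
There are 2 geometric isomers: CO cis; CO trans.

cis and trans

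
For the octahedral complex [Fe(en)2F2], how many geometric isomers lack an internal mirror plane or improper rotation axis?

1

In an octahedral complex each vertex has one trans partner and four cis neighbours.
Each en is bidentate and must span two cis positions.
Working through the distinct placements yields 2 geometric isomers: F trans; F cis (chiral).
One of these lacks any improper symmetry element and so occurs as an enantiomeric pair, giving 2 + 1 = 3 stereoisomers in total.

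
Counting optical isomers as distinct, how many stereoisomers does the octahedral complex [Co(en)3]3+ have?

In an octahedral complex each vertex has one trans partner and four cis neighbours.
Each en is bidentate and must span two cis positions.
Only one geometric arrangement is possible; it has no improper symmetry element, so it exists as a pair of enantiomers (2 stereoisomers).

2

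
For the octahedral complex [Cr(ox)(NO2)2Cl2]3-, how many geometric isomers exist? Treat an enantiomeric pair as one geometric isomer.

3

The six octahedral sites form three mutually perpendicular trans pairs.
Each ox is bidentate and must span two cis positions.
Systematic placement gives 3 geometric isomers: NO2 cis, Cl trans; NO2 cis, Cl cis (chiral); NO2 trans, Cl cis.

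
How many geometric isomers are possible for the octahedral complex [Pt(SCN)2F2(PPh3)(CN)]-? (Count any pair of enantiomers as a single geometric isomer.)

6

In an octahedral complex each vertex has one trans partner and four cis neighbours.
Working through the distinct placements yields 6 geometric isomers: SCN trans, F cis; SCN cis, F cis (3 arrangements, 2 chiral); SCN trans, F trans; SCN cis, F trans.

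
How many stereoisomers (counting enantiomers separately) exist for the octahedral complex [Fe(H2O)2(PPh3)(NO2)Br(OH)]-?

In an octahedral complex each vertex has one trans partner and four cis neighbours.
Placing the ligands in turn and identifying arrangements related by rotation or reflection leaves 9 distinct geometric isomers.
Of these, 6 lack any improper symmetry element and so occur as enantiomeric pairs, giving 9 + 6 = 15 stereoisomers in total.

15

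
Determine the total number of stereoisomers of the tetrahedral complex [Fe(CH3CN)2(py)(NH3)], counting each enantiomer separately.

1

Only one geometric arrangement is possible.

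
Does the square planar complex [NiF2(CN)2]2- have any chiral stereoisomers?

The distinct arrangements are (2 in all): F cis; F trans.
Each arrangement has an internal mirror plane or centre of symmetry, so none is chiral.

no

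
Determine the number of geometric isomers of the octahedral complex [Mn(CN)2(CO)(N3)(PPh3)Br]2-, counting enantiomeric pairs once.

9

Exhaustive case analysis gives 9 geometric isomers.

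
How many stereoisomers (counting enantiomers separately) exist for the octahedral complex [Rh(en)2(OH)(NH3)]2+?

The six octahedral sites form three mutually perpendicular trans pairs.
Each en is bidentate and must span two cis positions.
Working through the distinct placements yields 2 geometric isomers: OH and NH3 mutually trans; OH and NH3 mutually cis (chiral).
One of these lacks any improper symmetry element and so occurs as an enantiomeric pair, giving 2 + 1 = 3 stereoisomers in total.

3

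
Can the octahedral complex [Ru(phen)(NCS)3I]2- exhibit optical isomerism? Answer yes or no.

Each phen is bidentate and must span two cis positions.
There are 2 geometric isomers: NCS fac; NCS mer.
Each arrangement has an internal mirror plane or centre of symmetry, so none is chiral.

no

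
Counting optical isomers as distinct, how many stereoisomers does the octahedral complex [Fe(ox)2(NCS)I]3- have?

The six octahedral sites form three mutually perpendicular trans pairs.
Each ox is bidentate and must span two cis positions.
The distinct arrangements are (2 in all): NCS and I mutually trans; NCS and I mutually cis (chiral).
One of these lacks any improper symmetry element and so occurs as an enantiomeric pair, giving 2 + 1 = 3 stereoisomers in total.

3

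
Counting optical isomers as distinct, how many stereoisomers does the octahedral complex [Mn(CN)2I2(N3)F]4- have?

8

The six octahedral sites form three mutually perpendicular trans pairs.
Systematic placement gives 6 geometric isomers: CN trans, I cis; CN trans, I trans; CN cis, I cis (3 arrangements, 2 chiral); CN cis, I trans.
Of these, 2 lack any improper symmetry element and so occur as enantiomeric pairs, giving 6 + 2 = 8 stereoisomers in total.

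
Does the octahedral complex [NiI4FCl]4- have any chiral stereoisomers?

In an octahedral complex each vertex has one trans partner and four cis neighbours.
There are 2 geometric isomers: F and Cl mutually trans; F and Cl mutually cis.
Each arrangement has an internal mirror plane or centre of symmetry, so none is chiral.

no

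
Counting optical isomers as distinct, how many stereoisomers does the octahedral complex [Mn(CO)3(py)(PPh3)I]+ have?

5

There are 4 geometric isomers: CO mer (3 arrangements); CO fac (chiral).
One of these lacks any improper symmetry element and so occurs as an enantiomeric pair, giving 4 + 1 = 5 stereoisomers in total.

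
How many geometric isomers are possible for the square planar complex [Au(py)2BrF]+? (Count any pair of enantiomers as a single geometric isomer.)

Working through the distinct placements yields 2 geometric isomers: py cis; py trans.

2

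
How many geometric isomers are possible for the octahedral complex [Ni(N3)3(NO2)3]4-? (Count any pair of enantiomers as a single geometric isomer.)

2

The six octahedral sites form three mutually perpendicular trans pairs.
Systematic placement gives 2 geometric isomers: N3 mer; N3 fac.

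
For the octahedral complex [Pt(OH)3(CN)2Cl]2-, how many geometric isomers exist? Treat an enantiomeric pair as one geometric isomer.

3

Working through the distinct placements yields 3 geometric isomers: OH mer, CN trans; OH mer, CN cis; OH fac, CN cis.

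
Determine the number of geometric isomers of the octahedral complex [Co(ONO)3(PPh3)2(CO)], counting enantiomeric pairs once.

3

In an octahedral complex each vertex has one trans partner and four cis neighbours.
The distinct arrangements are (3 in all): ONO mer, PPh3 trans; ONO fac, PPh3 cis; ONO mer, PPh3 cis.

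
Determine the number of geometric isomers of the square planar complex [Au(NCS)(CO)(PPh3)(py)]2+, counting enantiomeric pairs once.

3

A square has two trans pairs of vertices; adjacent vertices are cis.
Systematic placement gives 3 geometric isomers: (CO/PPh3 trans, NCS/py trans); (CO/py trans, NCS/PPh3 trans); (CO/NCS trans, PPh3/py trans).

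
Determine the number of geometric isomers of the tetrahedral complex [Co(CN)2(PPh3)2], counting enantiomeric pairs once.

1

Only one geometric arrangement is possible.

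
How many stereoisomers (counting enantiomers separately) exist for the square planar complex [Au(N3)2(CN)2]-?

2

In a square planar complex each vertex has one trans partner and two cis neighbours.
The distinct arrangements are (2 in all): N3 cis; N3 trans.
Each arrangement has an internal mirror plane or centre of symmetry, so none is chiral.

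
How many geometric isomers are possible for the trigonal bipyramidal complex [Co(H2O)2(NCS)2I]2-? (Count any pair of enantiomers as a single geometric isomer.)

5

A trigonal bipyramid has two axial and three equatorial sites, which are chemically inequivalent.
Systematic enumeration (placing each ligand type in turn and discarding arrangements equivalent by rotation or reflection) gives 5 geometric isomers.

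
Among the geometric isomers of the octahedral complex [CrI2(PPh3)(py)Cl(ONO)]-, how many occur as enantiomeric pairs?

6

An octahedron has six vertices in three trans pairs; every non-trans pair is cis.
Placing the ligands in turn and identifying arrangements related by rotation or reflection leaves 9 distinct geometric isomers.
Of these, 6 lack any improper symmetry element and so occur as enantiomeric pairs, giving 9 + 6 = 15 stereoisomers in total.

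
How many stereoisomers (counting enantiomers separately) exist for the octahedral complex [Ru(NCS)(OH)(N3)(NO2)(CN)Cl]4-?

In an octahedral complex each vertex has one trans partner and four cis neighbours.
Exhaustive case analysis gives 15 geometric isomers.
Of these, 15 lack any improper symmetry element and so occur as enantiomeric pairs, giving 15 + 15 = 30 stereoisomers in total.

30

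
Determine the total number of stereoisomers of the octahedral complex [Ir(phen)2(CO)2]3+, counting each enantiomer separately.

3

In an octahedral complex each vertex has one trans partner and four cis neighbours.
Each phen is bidentate and must span two cis positions.
Working through the distinct placements yields 2 geometric isomers: CO trans; CO cis (chiral).
One of these lacks any improper symmetry element and so occurs as an enantiomeric pair, giving 2 + 1 = 3 stereoisomers in total.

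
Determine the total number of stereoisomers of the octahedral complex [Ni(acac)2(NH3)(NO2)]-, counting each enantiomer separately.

The six octahedral sites form three mutually perpendicular trans pairs.
Each acac is bidentate and must span two cis positions.
There are 2 geometric isomers: NH3 and NO2 mutually trans; NH3 and NO2 mutually cis (chiral).
One of these lacks any improper symmetry element and so occurs as an enantiomeric pair, giving 2 + 1 = 3 stereoisomers in total.

3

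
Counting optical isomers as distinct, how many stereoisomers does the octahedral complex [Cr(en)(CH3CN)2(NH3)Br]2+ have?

In an octahedral complex each vertex has one trans partner and four cis neighbours.
Each en is bidentate and must span two cis positions.
The distinct arrangements are (4 in all): CH3CN cis (3 arrangements, 2 chiral); CH3CN trans.
Of these, 2 lack any improper symmetry element and so occur as enantiomeric pairs, giving 4 + 2 = 6 stereoisomers in total.

6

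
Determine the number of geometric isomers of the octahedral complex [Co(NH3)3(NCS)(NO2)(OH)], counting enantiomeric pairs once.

An octahedron has six vertices in three trans pairs; every non-trans pair is cis.
The distinct arrangements are (4 in all): NH3 mer (3 arrangements); NH3 fac (chiral).

4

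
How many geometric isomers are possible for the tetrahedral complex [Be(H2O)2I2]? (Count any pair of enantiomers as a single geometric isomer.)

1

In a tetrahedral complex all four positions are equivalent and every pair of ligands is adjacent — there is no cis/trans distinction.
Only one geometric arrangement is possible.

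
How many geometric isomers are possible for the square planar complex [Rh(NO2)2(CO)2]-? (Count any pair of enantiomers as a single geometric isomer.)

In a square planar complex each vertex has one trans partner and two cis neighbours.
The distinct arrangements are (2 in all): NO2 cis; NO2 trans.

2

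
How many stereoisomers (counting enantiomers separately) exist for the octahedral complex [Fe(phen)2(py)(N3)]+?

3

An octahedron has six vertices in three trans pairs; every non-trans pair is cis.
Each phen is bidentate and must span two cis positions.
There are 2 geometric isomers: py and N3 mutually cis (chiral); py and N3 mutually trans.
One of these lacks any improper symmetry element and so occurs as an enantiomeric pair, giving 2 + 1 = 3 stereoisomers in total.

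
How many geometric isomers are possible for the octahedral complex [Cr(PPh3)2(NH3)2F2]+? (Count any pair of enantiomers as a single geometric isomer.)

5

An octahedron has six vertices in three trans pairs; every non-trans pair is cis.
There are 5 geometric isomers: PPh3 trans, NH3 trans, F trans; PPh3 cis, NH3 cis, F trans; PPh3 trans, NH3 cis, F cis; PPh3 cis, NH3 cis, F cis (chiral); PPh3 cis, NH3 trans, F cis.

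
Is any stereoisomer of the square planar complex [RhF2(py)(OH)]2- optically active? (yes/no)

There are 2 geometric isomers: F cis; F trans.
Each arrangement has an internal mirror plane or centre of symmetry, so none is chiral.

no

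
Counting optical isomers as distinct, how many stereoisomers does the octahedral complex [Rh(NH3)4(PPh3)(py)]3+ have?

2

An octahedron has six vertices in three trans pairs; every non-trans pair is cis.
There are 2 geometric isomers: PPh3 and py mutually trans; PPh3 and py mutually cis.
Each arrangement has an internal mirror plane or centre of symmetry, so none is chiral.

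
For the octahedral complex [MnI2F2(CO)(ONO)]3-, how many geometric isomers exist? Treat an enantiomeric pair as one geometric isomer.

6

Systematic placement gives 6 geometric isomers: I cis, F cis (3 arrangements, 2 chiral); I trans, F cis; I cis, F trans; I trans, F trans.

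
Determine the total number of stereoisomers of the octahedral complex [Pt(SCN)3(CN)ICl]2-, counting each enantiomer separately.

The six octahedral sites form three mutually perpendicular trans pairs.
The distinct arrangements are (4 in all): SCN mer (3 arrangements); SCN fac (chiral).
One of these lacks any improper symmetry element and so occurs as an enantiomeric pair, giving 4 + 1 = 5 stereoisomers in total.

5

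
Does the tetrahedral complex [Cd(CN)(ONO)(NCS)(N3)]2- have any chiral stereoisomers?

All four vertices of a tetrahedron are equivalent and mutually adjacent, so cis/trans isomerism cannot arise.
Only one geometric arrangement is possible; it has no improper symmetry element, so it exists as a pair of enantiomers (2 stereoisomers).

yes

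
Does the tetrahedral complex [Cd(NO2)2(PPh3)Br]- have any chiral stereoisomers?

Only one geometric arrangement is possible.

no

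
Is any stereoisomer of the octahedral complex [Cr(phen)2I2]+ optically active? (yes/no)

yes

In an octahedral complex each vertex has one trans partner and four cis neighbours.
Each phen is bidentate and must span two cis positions.
There are 2 geometric isomers: I trans; I cis (chiral).
One of these lacks any improper symmetry element and so occurs as an enantiomeric pair, giving 2 + 1 = 3 stereoisomers in total.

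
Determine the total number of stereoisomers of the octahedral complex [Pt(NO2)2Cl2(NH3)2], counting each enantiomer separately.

An octahedron has six vertices in three trans pairs; every non-trans pair is cis.
Systematic placement gives 5 geometric isomers: NO2 trans, Cl trans, NH3 trans; NO2 cis, Cl trans, NH3 cis; NO2 trans, Cl cis, NH3 cis; NO2 cis, Cl cis, NH3 cis (chiral); NO2 cis, Cl cis, NH3 trans.
One of these lacks any improper symmetry element and so occurs as an enantiomeric pair, giving 5 + 1 = 6 stereoisomers in total.

6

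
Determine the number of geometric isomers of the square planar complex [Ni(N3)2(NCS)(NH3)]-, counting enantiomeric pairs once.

2

A square has two trans pairs of vertices; adjacent vertices are cis.
Working through the distinct placements yields 2 geometric isomers: N3 cis; N3 trans.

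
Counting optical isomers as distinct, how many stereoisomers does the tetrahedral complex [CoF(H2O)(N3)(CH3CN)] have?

Only one geometric arrangement is possible; it has no improper symmetry element, so it exists as a pair of enantiomers (2 stereoisomers).

2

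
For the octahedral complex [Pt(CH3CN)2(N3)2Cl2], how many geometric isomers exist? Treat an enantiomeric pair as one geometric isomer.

5

An octahedron has six vertices in three trans pairs; every non-trans pair is cis.
Working through the distinct placements yields 5 geometric isomers: CH3CN trans, N3 trans, Cl trans; CH3CN trans, N3 cis, Cl cis; CH3CN cis, N3 trans, Cl cis; CH3CN cis, N3 cis, Cl cis (chiral); CH3CN cis, N3 cis, Cl trans.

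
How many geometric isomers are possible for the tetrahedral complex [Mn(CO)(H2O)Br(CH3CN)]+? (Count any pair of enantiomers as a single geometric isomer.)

Only one geometric arrangement is possible; it has no improper symmetry element, so it exists as a pair of enantiomers (2 stereoisomers).

1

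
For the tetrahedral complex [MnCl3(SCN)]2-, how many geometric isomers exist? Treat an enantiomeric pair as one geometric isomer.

Only one geometric arrangement is possible.

1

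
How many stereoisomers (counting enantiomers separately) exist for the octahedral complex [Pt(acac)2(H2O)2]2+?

3

An octahedron has six vertices in three trans pairs; every non-trans pair is cis.
Each acac is bidentate and must span two cis positions.
Systematic placement gives 2 geometric isomers: H2O trans; H2O cis (chiral).
One of these lacks any improper symmetry element and so occurs as an enantiomeric pair, giving 2 + 1 = 3 stereoisomers in total.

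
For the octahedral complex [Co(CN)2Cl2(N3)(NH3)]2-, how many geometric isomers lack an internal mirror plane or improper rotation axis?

The six octahedral sites form three mutually perpendicular trans pairs.
The distinct arrangements are (6 in all): CN trans, Cl trans; CN trans, Cl cis; CN cis, Cl cis (3 arrangements, 2 chiral); CN cis, Cl trans.
Of these, 2 lack any improper symmetry element and so occur as enantiomeric pairs, giving 6 + 2 = 8 stereoisomers in total.

2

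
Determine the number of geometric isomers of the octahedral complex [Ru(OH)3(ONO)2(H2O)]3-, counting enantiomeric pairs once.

3

Working through the distinct placements yields 3 geometric isomers: OH mer, ONO trans; OH fac, ONO cis; OH mer, ONO cis.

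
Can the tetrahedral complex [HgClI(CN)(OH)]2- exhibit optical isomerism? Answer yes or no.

yes

All four vertices of a tetrahedron are equivalent and mutually adjacent, so cis/trans isomerism cannot arise.
Only one geometric arrangement is possible; it has no improper symmetry element, so it exists as a pair of enantiomers (2 stereoisomers).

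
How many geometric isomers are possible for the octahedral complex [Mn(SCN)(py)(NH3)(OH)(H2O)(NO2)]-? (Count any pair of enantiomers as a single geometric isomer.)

15

An octahedron has six vertices in three trans pairs; every non-trans pair is cis.
Systematic enumeration (placing each ligand type in turn and discarding arrangements equivalent by rotation or reflection) gives 15 geometric isomers.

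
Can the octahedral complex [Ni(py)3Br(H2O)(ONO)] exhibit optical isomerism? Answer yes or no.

The six octahedral sites form three mutually perpendicular trans pairs.
The distinct arrangements are (4 in all): py mer (3 arrangements); py fac (chiral).
One of these lacks any improper symmetry element and so occurs as an enantiomeric pair, giving 4 + 1 = 5 stereoisomers in total.

yes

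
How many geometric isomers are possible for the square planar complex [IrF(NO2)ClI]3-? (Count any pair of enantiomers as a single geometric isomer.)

3

In a square planar complex each vertex has one trans partner and two cis neighbours.
The distinct arrangements are (3 in all): (Cl/I trans, F/NO2 trans); (Cl/NO2 trans, F/I trans); (Cl/F trans, I/NO2 trans).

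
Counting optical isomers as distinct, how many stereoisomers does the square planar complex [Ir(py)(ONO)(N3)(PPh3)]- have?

3

A square has two trans pairs of vertices; adjacent vertices are cis.
The distinct arrangements are (3 in all): (N3/PPh3 trans, ONO/py trans); (N3/py trans, ONO/PPh3 trans); (N3/ONO trans, PPh3/py trans).
Each arrangement has an internal mirror plane or centre of symmetry, so none is chiral.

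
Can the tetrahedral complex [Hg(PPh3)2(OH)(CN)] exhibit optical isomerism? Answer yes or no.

no

In a tetrahedral complex all four positions are equivalent and every pair of ligands is adjacent — there is no cis/trans distinction.
Only one geometric arrangement is possible.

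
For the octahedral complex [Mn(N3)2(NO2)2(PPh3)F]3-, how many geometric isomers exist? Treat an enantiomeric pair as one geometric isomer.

The distinct arrangements are (6 in all): N3 cis, NO2 cis (3 arrangements, 2 chiral); N3 cis, NO2 trans; N3 trans, NO2 cis; N3 trans, NO2 trans.

6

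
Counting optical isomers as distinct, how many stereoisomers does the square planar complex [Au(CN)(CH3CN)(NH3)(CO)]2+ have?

3

In a square planar complex each vertex has one trans partner and two cis neighbours.
Working through the distinct placements yields 3 geometric isomers: (CH3CN/CO trans, CN/NH3 trans); (CH3CN/NH3 trans, CN/CO trans); (CH3CN/CN trans, CO/NH3 trans).
Each arrangement has an internal mirror plane or centre of symmetry, so none is chiral.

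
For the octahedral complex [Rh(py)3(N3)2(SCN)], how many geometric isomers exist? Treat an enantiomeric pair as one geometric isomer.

In an octahedral complex each vertex has one trans partner and four cis neighbours.
Systematic placement gives 3 geometric isomers: py mer, N3 trans; py mer, N3 cis; py fac, N3 cis.

3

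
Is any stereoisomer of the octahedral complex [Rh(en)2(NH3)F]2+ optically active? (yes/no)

An octahedron has six vertices in three trans pairs; every non-trans pair is cis.
Each en is bidentate and must span two cis positions.
Working through the distinct placements yields 2 geometric isomers: NH3 and F mutually trans; NH3 and F mutually cis (chiral).
One of these lacks any improper symmetry element and so occurs as an enantiomeric pair, giving 2 + 1 = 3 stereoisomers in total.

yes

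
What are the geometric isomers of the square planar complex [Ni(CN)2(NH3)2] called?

cis and trans

In a square planar complex each vertex has one trans partner and two cis neighbours.
Working through the distinct placements yields 2 geometric isomers: CN cis; CN trans.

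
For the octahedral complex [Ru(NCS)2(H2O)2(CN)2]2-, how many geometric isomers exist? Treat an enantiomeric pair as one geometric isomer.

Systematic placement gives 5 geometric isomers: NCS trans, H2O trans, CN trans; NCS cis, H2O cis, CN trans; NCS trans, H2O cis, CN cis; NCS cis, H2O cis, CN cis (chiral); NCS cis, H2O trans, CN cis.

5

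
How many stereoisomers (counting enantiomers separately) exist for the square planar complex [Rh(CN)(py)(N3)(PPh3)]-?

A square has two trans pairs of vertices; adjacent vertices are cis.
There are 3 geometric isomers: (CN/PPh3 trans, N3/py trans); (CN/py trans, N3/PPh3 trans); (CN/N3 trans, PPh3/py trans).
Each arrangement has an internal mirror plane or centre of symmetry, so none is chiral.

3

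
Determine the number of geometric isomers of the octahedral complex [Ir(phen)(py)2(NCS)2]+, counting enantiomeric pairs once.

The six octahedral sites form three mutually perpendicular trans pairs.
Each phen is bidentate and must span two cis positions.
Working through the distinct placements yields 3 geometric isomers: py cis, NCS trans; py trans, NCS cis; py cis, NCS cis (chiral).

3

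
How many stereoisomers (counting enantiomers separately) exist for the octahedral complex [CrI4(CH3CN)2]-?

An octahedron has six vertices in three trans pairs; every non-trans pair is cis.
There are 2 geometric isomers: CH3CN trans; CH3CN cis.
Each arrangement has an internal mirror plane or centre of symmetry, so none is chiral.

2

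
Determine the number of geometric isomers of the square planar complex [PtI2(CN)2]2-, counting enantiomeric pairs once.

In a square planar complex each vertex has one trans partner and two cis neighbours.
There are 2 geometric isomers: I cis; I trans.

2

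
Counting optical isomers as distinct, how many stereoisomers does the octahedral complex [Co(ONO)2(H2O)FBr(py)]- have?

The six octahedral sites form three mutually perpendicular trans pairs.
Exhaustive case analysis gives 9 geometric isomers.
Of these, 6 lack any improper symmetry element and so occur as enantiomeric pairs, giving 9 + 6 = 15 stereoisomers in total.

15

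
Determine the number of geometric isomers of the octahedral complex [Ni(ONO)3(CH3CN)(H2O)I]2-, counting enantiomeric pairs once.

4

An octahedron has six vertices in three trans pairs; every non-trans pair is cis.
There are 4 geometric isomers: ONO mer (3 arrangements); ONO fac (chiral).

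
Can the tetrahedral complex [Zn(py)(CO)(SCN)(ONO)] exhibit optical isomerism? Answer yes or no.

yes

In a tetrahedral complex all four positions are equivalent and every pair of ligands is adjacent — there is no cis/trans distinction.
Only one geometric arrangement is possible; it has no improper symmetry element, so it exists as a pair of enantiomers (2 stereoisomers).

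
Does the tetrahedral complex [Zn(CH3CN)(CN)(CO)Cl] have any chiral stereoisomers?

Only one geometric arrangement is possible; it has no improper symmetry element, so it exists as a pair of enantiomers (2 stereoisomers).

yes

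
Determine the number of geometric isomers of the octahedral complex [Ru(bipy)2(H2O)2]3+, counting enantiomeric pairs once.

In an octahedral complex each vertex has one trans partner and four cis neighbours.
Each bipy is bidentate and must span two cis positions.
There are 2 geometric isomers: H2O trans; H2O cis (chiral).

2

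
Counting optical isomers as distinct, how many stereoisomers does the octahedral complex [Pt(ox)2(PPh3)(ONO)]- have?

3

The six octahedral sites form three mutually perpendicular trans pairs.
Each ox is bidentate and must span two cis positions.
Systematic placement gives 2 geometric isomers: PPh3 and ONO mutually trans; PPh3 and ONO mutually cis (chiral).
One of these lacks any improper symmetry element and so occurs as an enantiomeric pair, giving 2 + 1 = 3 stereoisomers in total.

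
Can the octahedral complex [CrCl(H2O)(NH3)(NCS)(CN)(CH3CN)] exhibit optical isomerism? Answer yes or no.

yes

Systematic enumeration (placing each ligand type in turn and discarding arrangements equivalent by rotation or reflection) gives 15 geometric isomers.
Of these, 15 lack any improper symmetry element and so occur as enantiomeric pairs, giving 15 + 15 = 30 stereoisomers in total.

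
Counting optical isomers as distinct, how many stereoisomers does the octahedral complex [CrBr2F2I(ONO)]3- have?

In an octahedral complex each vertex has one trans partner and four cis neighbours.
The distinct arrangements are (6 in all): Br trans, F trans; Br trans, F cis; Br cis, F cis (3 arrangements, 2 chiral); Br cis, F trans.
Of these, 2 lack any improper symmetry element and so occur as enantiomeric pairs, giving 6 + 2 = 8 stereoisomers in total.

8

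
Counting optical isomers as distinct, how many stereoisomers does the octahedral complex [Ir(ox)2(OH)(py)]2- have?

3

An octahedron has six vertices in three trans pairs; every non-trans pair is cis.
Each ox is bidentate and must span two cis positions.
Working through the distinct placements yields 2 geometric isomers: OH and py mutually cis (chiral); OH and py mutually trans.
One of these lacks any improper symmetry element and so occurs as an enantiomeric pair, giving 2 + 1 = 3 stereoisomers in total.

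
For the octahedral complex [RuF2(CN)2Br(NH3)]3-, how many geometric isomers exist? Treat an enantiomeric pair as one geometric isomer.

6

The six octahedral sites form three mutually perpendicular trans pairs.
The distinct arrangements are (6 in all): F cis, CN cis (3 arrangements, 2 chiral); F trans, CN cis; F cis, CN trans; F trans, CN trans.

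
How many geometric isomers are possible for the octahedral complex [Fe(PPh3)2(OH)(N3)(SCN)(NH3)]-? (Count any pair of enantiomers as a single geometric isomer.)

9

In an octahedral complex each vertex has one trans partner and four cis neighbours.
Systematic enumeration (placing each ligand type in turn and discarding arrangements equivalent by rotation or reflection) gives 9 geometric isomers.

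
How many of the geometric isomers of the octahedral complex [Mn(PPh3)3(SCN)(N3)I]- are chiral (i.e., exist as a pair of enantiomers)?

The six octahedral sites form three mutually perpendicular trans pairs.
The distinct arrangements are (4 in all): PPh3 mer (3 arrangements); PPh3 fac (chiral).
One of these lacks any improper symmetry element and so occurs as an enantiomeric pair, giving 4 + 1 = 5 stereoisomers in total.

1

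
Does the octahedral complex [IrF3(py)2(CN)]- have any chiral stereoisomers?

no

The six octahedral sites form three mutually perpendicular trans pairs.
The distinct arrangements are (3 in all): F mer, py trans; F fac, py cis; F mer, py cis.
Each arrangement has an internal mirror plane or centre of symmetry, so none is chiral.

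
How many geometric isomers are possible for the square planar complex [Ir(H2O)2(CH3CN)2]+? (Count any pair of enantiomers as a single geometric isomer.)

2

In a square planar complex each vertex has one trans partner and two cis neighbours.
There are 2 geometric isomers: H2O cis; H2O trans.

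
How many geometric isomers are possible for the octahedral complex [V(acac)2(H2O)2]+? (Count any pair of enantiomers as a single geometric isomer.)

2

In an octahedral complex each vertex has one trans partner and four cis neighbours.
Each acac is bidentate and must span two cis positions.
The distinct arrangements are (2 in all): H2O trans; H2O cis (chiral).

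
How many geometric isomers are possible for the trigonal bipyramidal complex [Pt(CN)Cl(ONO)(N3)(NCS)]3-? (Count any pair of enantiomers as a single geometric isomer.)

10

In a trigonal bipyramid the two axial positions differ from the three equatorial ones.
Exhaustive case analysis gives 10 geometric isomers.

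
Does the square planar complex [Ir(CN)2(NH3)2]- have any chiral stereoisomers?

There are 2 geometric isomers: CN cis; CN trans.
Each arrangement has an internal mirror plane or centre of symmetry, so none is chiral.

no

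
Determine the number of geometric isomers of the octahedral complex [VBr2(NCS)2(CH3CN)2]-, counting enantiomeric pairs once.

In an octahedral complex each vertex has one trans partner and four cis neighbours.
Systematic placement gives 5 geometric isomers: Br trans, NCS trans, CH3CN trans; Br trans, NCS cis, CH3CN cis; Br cis, NCS trans, CH3CN cis; Br cis, NCS cis, CH3CN cis (chiral); Br cis, NCS cis, CH3CN trans.

5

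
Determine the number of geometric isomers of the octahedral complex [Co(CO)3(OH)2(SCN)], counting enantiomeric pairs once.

In an octahedral complex each vertex has one trans partner and four cis neighbours.
There are 3 geometric isomers: CO mer, OH cis; CO mer, OH trans; CO fac, OH cis.

3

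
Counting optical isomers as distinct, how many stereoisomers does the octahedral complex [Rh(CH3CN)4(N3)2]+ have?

The six octahedral sites form three mutually perpendicular trans pairs.
There are 2 geometric isomers: N3 trans; N3 cis.
Each arrangement has an internal mirror plane or centre of symmetry, so none is chiral.

2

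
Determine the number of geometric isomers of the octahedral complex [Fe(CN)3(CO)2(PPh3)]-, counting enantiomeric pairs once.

3

There are 3 geometric isomers: CN mer, CO cis; CN mer, CO trans; CN fac, CO cis.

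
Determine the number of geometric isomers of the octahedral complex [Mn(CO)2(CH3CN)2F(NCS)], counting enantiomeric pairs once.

6

There are 6 geometric isomers: CO trans, CH3CN trans; CO cis, CH3CN trans; CO cis, CH3CN cis (3 arrangements, 2 chiral); CO trans, CH3CN cis.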